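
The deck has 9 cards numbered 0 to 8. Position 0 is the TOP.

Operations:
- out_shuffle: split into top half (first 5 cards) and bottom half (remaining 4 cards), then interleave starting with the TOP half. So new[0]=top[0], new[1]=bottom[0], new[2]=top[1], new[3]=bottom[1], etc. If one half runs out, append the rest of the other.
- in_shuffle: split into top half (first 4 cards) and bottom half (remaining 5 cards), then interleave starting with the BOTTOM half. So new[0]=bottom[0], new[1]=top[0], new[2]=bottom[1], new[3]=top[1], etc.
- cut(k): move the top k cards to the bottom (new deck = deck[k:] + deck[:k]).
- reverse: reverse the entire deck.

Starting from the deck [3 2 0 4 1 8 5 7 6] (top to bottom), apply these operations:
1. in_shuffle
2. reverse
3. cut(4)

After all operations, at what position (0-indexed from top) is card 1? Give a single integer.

Answer: 4

Derivation:
After op 1 (in_shuffle): [1 3 8 2 5 0 7 4 6]
After op 2 (reverse): [6 4 7 0 5 2 8 3 1]
After op 3 (cut(4)): [5 2 8 3 1 6 4 7 0]
Card 1 is at position 4.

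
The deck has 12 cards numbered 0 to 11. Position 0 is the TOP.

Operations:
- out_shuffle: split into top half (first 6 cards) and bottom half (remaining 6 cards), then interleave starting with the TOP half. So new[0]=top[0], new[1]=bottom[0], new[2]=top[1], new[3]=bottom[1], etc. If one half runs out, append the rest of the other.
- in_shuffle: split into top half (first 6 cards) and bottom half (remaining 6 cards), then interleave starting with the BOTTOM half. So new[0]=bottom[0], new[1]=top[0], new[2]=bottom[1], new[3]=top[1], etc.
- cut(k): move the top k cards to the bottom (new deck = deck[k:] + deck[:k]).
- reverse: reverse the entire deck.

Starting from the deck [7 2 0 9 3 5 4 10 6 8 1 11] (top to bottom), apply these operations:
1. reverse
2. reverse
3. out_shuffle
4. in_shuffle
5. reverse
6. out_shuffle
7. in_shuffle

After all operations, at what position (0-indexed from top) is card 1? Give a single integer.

After op 1 (reverse): [11 1 8 6 10 4 5 3 9 0 2 7]
After op 2 (reverse): [7 2 0 9 3 5 4 10 6 8 1 11]
After op 3 (out_shuffle): [7 4 2 10 0 6 9 8 3 1 5 11]
After op 4 (in_shuffle): [9 7 8 4 3 2 1 10 5 0 11 6]
After op 5 (reverse): [6 11 0 5 10 1 2 3 4 8 7 9]
After op 6 (out_shuffle): [6 2 11 3 0 4 5 8 10 7 1 9]
After op 7 (in_shuffle): [5 6 8 2 10 11 7 3 1 0 9 4]
Card 1 is at position 8.

Answer: 8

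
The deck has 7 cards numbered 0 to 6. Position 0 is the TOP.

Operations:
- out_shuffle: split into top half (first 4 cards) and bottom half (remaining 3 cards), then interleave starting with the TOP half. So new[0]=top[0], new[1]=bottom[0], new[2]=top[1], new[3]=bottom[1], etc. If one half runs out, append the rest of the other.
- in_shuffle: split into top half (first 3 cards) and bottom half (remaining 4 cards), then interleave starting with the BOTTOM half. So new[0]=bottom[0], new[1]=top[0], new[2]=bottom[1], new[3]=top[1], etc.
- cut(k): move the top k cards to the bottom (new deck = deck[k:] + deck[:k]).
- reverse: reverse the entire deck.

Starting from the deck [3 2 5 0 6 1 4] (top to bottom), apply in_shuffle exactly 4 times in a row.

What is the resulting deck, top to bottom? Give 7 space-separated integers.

Answer: 0 3 6 2 1 5 4

Derivation:
After op 1 (in_shuffle): [0 3 6 2 1 5 4]
After op 2 (in_shuffle): [2 0 1 3 5 6 4]
After op 3 (in_shuffle): [3 2 5 0 6 1 4]
After op 4 (in_shuffle): [0 3 6 2 1 5 4]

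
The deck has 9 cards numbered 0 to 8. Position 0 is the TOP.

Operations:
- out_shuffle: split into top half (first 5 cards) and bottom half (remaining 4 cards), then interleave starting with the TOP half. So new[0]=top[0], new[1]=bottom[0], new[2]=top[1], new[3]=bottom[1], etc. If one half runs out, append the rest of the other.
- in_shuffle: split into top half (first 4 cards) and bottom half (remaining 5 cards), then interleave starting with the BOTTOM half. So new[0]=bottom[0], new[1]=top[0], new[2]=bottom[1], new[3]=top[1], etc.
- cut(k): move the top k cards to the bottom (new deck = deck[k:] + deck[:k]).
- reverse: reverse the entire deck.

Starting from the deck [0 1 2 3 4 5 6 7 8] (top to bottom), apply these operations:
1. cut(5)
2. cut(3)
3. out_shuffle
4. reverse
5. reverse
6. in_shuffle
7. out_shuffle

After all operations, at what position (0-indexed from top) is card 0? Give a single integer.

After op 1 (cut(5)): [5 6 7 8 0 1 2 3 4]
After op 2 (cut(3)): [8 0 1 2 3 4 5 6 7]
After op 3 (out_shuffle): [8 4 0 5 1 6 2 7 3]
After op 4 (reverse): [3 7 2 6 1 5 0 4 8]
After op 5 (reverse): [8 4 0 5 1 6 2 7 3]
After op 6 (in_shuffle): [1 8 6 4 2 0 7 5 3]
After op 7 (out_shuffle): [1 0 8 7 6 5 4 3 2]
Card 0 is at position 1.

Answer: 1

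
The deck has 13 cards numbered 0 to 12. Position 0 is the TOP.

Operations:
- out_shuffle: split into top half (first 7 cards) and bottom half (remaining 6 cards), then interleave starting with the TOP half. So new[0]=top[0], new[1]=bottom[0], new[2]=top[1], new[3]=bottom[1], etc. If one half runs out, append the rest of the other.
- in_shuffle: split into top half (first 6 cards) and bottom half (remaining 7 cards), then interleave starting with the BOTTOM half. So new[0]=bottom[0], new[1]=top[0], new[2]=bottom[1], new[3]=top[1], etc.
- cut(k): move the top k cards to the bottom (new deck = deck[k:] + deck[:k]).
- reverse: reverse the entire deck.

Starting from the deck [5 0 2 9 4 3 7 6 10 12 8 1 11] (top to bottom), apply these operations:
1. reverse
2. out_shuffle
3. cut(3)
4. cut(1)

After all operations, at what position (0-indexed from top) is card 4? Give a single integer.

Answer: 12

Derivation:
After op 1 (reverse): [11 1 8 12 10 6 7 3 4 9 2 0 5]
After op 2 (out_shuffle): [11 3 1 4 8 9 12 2 10 0 6 5 7]
After op 3 (cut(3)): [4 8 9 12 2 10 0 6 5 7 11 3 1]
After op 4 (cut(1)): [8 9 12 2 10 0 6 5 7 11 3 1 4]
Card 4 is at position 12.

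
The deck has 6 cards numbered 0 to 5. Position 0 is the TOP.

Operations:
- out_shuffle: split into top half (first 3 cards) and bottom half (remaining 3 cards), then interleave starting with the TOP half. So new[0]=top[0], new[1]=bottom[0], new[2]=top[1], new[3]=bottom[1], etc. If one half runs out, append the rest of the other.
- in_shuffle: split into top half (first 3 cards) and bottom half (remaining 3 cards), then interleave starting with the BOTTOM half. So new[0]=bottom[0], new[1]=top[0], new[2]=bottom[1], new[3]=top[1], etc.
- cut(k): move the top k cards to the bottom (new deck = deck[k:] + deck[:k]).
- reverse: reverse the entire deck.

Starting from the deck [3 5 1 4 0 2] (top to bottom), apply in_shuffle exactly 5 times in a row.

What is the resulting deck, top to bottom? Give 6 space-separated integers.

After op 1 (in_shuffle): [4 3 0 5 2 1]
After op 2 (in_shuffle): [5 4 2 3 1 0]
After op 3 (in_shuffle): [3 5 1 4 0 2]
After op 4 (in_shuffle): [4 3 0 5 2 1]
After op 5 (in_shuffle): [5 4 2 3 1 0]

Answer: 5 4 2 3 1 0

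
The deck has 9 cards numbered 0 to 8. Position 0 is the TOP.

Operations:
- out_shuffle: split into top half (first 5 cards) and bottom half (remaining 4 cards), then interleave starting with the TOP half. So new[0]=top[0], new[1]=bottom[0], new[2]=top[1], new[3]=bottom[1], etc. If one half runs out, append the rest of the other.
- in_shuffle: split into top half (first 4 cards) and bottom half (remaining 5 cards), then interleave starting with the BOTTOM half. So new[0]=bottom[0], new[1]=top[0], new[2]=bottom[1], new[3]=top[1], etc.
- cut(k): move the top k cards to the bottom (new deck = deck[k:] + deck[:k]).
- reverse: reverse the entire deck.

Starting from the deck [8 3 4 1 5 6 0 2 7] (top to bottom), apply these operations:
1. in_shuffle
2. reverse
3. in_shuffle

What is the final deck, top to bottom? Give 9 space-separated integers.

Answer: 0 7 3 1 6 2 8 4 5

Derivation:
After op 1 (in_shuffle): [5 8 6 3 0 4 2 1 7]
After op 2 (reverse): [7 1 2 4 0 3 6 8 5]
After op 3 (in_shuffle): [0 7 3 1 6 2 8 4 5]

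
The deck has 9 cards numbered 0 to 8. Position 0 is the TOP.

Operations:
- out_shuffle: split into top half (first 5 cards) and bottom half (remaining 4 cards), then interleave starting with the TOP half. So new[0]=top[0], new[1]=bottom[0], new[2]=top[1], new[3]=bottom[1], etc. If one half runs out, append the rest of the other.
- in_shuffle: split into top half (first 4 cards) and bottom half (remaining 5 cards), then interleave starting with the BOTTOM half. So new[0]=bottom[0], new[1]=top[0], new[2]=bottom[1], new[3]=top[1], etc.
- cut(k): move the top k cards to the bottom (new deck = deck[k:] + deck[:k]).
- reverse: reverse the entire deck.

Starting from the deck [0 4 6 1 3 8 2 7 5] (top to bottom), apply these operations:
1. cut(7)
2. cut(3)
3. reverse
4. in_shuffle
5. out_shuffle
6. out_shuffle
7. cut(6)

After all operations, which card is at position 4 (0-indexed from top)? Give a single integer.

Answer: 2

Derivation:
After op 1 (cut(7)): [7 5 0 4 6 1 3 8 2]
After op 2 (cut(3)): [4 6 1 3 8 2 7 5 0]
After op 3 (reverse): [0 5 7 2 8 3 1 6 4]
After op 4 (in_shuffle): [8 0 3 5 1 7 6 2 4]
After op 5 (out_shuffle): [8 7 0 6 3 2 5 4 1]
After op 6 (out_shuffle): [8 2 7 5 0 4 6 1 3]
After op 7 (cut(6)): [6 1 3 8 2 7 5 0 4]
Position 4: card 2.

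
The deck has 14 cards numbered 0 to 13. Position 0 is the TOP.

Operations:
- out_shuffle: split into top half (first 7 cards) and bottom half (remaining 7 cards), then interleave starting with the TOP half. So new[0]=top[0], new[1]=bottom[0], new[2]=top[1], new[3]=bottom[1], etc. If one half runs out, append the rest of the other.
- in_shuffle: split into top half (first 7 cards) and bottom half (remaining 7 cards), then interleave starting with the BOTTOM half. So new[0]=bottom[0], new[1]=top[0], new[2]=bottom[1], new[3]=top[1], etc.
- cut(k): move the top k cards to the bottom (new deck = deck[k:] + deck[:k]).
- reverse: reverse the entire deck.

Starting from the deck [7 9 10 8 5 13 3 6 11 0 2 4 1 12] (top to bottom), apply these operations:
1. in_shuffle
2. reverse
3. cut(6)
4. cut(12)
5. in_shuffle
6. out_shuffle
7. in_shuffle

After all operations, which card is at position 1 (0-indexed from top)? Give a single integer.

After op 1 (in_shuffle): [6 7 11 9 0 10 2 8 4 5 1 13 12 3]
After op 2 (reverse): [3 12 13 1 5 4 8 2 10 0 9 11 7 6]
After op 3 (cut(6)): [8 2 10 0 9 11 7 6 3 12 13 1 5 4]
After op 4 (cut(12)): [5 4 8 2 10 0 9 11 7 6 3 12 13 1]
After op 5 (in_shuffle): [11 5 7 4 6 8 3 2 12 10 13 0 1 9]
After op 6 (out_shuffle): [11 2 5 12 7 10 4 13 6 0 8 1 3 9]
After op 7 (in_shuffle): [13 11 6 2 0 5 8 12 1 7 3 10 9 4]
Position 1: card 11.

Answer: 11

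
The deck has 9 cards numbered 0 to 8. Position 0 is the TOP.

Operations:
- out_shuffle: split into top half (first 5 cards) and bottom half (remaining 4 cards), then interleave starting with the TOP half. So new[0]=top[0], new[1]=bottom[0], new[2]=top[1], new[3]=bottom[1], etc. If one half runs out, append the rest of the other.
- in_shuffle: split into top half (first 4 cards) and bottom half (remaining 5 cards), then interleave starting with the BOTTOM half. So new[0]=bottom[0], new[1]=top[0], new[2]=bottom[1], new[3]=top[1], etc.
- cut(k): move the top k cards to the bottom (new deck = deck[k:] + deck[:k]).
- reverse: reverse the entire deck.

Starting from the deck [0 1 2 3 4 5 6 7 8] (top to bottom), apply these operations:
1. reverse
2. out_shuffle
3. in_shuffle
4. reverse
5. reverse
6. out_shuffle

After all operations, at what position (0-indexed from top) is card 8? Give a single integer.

Answer: 2

Derivation:
After op 1 (reverse): [8 7 6 5 4 3 2 1 0]
After op 2 (out_shuffle): [8 3 7 2 6 1 5 0 4]
After op 3 (in_shuffle): [6 8 1 3 5 7 0 2 4]
After op 4 (reverse): [4 2 0 7 5 3 1 8 6]
After op 5 (reverse): [6 8 1 3 5 7 0 2 4]
After op 6 (out_shuffle): [6 7 8 0 1 2 3 4 5]
Card 8 is at position 2.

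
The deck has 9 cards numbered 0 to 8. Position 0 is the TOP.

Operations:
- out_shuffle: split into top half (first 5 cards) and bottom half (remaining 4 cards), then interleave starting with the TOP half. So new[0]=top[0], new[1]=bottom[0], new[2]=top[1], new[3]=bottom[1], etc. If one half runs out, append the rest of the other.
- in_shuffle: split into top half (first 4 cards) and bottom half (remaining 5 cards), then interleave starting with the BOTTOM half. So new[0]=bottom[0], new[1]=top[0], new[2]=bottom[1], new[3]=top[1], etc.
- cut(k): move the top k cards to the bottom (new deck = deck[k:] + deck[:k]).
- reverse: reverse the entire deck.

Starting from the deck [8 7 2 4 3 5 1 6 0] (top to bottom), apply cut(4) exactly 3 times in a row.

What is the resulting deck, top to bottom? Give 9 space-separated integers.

After op 1 (cut(4)): [3 5 1 6 0 8 7 2 4]
After op 2 (cut(4)): [0 8 7 2 4 3 5 1 6]
After op 3 (cut(4)): [4 3 5 1 6 0 8 7 2]

Answer: 4 3 5 1 6 0 8 7 2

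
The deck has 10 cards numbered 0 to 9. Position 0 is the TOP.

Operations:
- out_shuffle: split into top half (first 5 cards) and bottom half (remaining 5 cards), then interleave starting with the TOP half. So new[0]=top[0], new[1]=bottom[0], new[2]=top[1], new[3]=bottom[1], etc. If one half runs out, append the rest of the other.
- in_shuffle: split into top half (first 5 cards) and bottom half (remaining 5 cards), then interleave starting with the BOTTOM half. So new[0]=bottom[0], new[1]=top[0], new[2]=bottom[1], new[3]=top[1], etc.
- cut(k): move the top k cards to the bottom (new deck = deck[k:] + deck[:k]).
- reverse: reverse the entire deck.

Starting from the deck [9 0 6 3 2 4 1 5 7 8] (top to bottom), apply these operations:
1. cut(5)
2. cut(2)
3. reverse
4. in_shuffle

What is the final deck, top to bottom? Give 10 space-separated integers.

After op 1 (cut(5)): [4 1 5 7 8 9 0 6 3 2]
After op 2 (cut(2)): [5 7 8 9 0 6 3 2 4 1]
After op 3 (reverse): [1 4 2 3 6 0 9 8 7 5]
After op 4 (in_shuffle): [0 1 9 4 8 2 7 3 5 6]

Answer: 0 1 9 4 8 2 7 3 5 6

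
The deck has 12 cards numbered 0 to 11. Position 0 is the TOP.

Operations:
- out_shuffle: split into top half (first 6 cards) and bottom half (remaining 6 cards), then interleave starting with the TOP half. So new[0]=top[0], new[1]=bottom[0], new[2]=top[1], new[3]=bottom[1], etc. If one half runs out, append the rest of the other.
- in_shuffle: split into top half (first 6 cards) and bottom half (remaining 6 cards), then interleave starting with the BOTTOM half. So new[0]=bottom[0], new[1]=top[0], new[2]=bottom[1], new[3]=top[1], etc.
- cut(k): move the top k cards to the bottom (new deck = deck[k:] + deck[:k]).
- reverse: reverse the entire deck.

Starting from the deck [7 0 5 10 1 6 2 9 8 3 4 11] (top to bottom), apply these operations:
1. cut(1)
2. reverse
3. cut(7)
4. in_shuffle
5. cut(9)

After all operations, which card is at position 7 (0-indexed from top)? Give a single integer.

After op 1 (cut(1)): [0 5 10 1 6 2 9 8 3 4 11 7]
After op 2 (reverse): [7 11 4 3 8 9 2 6 1 10 5 0]
After op 3 (cut(7)): [6 1 10 5 0 7 11 4 3 8 9 2]
After op 4 (in_shuffle): [11 6 4 1 3 10 8 5 9 0 2 7]
After op 5 (cut(9)): [0 2 7 11 6 4 1 3 10 8 5 9]
Position 7: card 3.

Answer: 3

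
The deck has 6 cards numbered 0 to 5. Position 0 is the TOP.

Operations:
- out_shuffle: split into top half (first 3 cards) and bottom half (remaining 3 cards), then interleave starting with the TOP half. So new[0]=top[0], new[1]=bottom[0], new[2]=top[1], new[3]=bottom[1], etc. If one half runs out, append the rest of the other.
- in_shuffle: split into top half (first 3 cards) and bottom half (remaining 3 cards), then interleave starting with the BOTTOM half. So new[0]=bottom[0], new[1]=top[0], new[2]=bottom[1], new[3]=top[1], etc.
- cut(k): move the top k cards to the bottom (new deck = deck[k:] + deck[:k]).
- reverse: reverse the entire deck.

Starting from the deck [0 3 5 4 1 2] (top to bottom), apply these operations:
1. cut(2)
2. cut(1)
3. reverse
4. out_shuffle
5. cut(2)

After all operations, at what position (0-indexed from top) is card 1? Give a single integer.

After op 1 (cut(2)): [5 4 1 2 0 3]
After op 2 (cut(1)): [4 1 2 0 3 5]
After op 3 (reverse): [5 3 0 2 1 4]
After op 4 (out_shuffle): [5 2 3 1 0 4]
After op 5 (cut(2)): [3 1 0 4 5 2]
Card 1 is at position 1.

Answer: 1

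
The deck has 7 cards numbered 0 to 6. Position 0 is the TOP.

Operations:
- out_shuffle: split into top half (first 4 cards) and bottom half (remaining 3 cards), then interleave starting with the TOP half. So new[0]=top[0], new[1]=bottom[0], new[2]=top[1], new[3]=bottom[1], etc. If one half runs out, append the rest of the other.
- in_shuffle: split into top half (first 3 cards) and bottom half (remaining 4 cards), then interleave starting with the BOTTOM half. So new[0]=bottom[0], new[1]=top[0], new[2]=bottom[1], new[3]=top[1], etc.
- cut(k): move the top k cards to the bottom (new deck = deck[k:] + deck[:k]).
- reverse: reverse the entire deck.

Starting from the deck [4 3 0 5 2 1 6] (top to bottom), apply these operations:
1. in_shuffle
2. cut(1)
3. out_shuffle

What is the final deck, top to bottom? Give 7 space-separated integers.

Answer: 4 0 2 6 3 5 1

Derivation:
After op 1 (in_shuffle): [5 4 2 3 1 0 6]
After op 2 (cut(1)): [4 2 3 1 0 6 5]
After op 3 (out_shuffle): [4 0 2 6 3 5 1]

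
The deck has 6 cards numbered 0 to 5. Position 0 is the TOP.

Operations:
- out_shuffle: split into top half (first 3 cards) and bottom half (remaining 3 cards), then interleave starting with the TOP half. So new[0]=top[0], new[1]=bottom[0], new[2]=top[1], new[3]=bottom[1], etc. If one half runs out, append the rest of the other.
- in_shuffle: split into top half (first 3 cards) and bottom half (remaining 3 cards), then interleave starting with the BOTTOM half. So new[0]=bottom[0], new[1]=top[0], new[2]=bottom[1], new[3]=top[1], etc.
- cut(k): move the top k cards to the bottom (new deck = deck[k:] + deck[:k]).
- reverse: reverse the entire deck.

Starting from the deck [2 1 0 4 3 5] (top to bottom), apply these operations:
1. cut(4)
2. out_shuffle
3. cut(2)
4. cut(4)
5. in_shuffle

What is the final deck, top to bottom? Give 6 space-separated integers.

After op 1 (cut(4)): [3 5 2 1 0 4]
After op 2 (out_shuffle): [3 1 5 0 2 4]
After op 3 (cut(2)): [5 0 2 4 3 1]
After op 4 (cut(4)): [3 1 5 0 2 4]
After op 5 (in_shuffle): [0 3 2 1 4 5]

Answer: 0 3 2 1 4 5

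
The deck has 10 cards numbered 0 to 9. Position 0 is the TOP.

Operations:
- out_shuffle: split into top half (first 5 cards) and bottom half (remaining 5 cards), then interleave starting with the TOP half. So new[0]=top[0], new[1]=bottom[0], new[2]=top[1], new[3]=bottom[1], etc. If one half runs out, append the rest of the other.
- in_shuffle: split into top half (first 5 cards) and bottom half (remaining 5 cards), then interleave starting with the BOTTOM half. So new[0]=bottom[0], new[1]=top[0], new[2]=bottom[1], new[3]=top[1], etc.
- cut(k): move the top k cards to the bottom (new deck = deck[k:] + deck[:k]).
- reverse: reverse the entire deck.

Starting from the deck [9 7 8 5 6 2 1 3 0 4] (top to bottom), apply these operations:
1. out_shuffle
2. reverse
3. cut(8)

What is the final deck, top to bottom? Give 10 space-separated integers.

Answer: 2 9 4 6 0 5 3 8 1 7

Derivation:
After op 1 (out_shuffle): [9 2 7 1 8 3 5 0 6 4]
After op 2 (reverse): [4 6 0 5 3 8 1 7 2 9]
After op 3 (cut(8)): [2 9 4 6 0 5 3 8 1 7]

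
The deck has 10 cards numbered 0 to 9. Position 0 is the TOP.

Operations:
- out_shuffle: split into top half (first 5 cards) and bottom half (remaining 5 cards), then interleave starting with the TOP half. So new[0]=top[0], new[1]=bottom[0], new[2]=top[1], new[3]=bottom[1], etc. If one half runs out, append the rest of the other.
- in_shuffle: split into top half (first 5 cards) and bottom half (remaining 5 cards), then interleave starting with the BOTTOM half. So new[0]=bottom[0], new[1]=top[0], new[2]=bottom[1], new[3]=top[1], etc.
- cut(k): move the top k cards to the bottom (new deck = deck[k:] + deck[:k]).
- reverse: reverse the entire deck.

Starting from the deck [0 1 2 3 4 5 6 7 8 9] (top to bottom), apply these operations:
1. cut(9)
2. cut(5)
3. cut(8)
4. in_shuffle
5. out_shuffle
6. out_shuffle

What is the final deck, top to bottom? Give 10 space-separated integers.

After op 1 (cut(9)): [9 0 1 2 3 4 5 6 7 8]
After op 2 (cut(5)): [4 5 6 7 8 9 0 1 2 3]
After op 3 (cut(8)): [2 3 4 5 6 7 8 9 0 1]
After op 4 (in_shuffle): [7 2 8 3 9 4 0 5 1 6]
After op 5 (out_shuffle): [7 4 2 0 8 5 3 1 9 6]
After op 6 (out_shuffle): [7 5 4 3 2 1 0 9 8 6]

Answer: 7 5 4 3 2 1 0 9 8 6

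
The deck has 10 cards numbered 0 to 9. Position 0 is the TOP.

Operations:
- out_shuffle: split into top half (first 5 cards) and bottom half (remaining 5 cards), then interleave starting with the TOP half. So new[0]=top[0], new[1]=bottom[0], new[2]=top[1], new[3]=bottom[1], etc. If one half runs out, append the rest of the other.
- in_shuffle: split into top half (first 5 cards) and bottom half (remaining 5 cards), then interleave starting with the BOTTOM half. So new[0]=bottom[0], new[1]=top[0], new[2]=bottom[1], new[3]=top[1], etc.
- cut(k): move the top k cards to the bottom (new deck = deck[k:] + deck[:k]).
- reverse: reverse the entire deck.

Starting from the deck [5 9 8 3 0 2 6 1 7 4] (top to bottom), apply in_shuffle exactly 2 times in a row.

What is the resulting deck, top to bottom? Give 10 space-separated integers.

Answer: 8 2 7 5 3 6 4 9 0 1

Derivation:
After op 1 (in_shuffle): [2 5 6 9 1 8 7 3 4 0]
After op 2 (in_shuffle): [8 2 7 5 3 6 4 9 0 1]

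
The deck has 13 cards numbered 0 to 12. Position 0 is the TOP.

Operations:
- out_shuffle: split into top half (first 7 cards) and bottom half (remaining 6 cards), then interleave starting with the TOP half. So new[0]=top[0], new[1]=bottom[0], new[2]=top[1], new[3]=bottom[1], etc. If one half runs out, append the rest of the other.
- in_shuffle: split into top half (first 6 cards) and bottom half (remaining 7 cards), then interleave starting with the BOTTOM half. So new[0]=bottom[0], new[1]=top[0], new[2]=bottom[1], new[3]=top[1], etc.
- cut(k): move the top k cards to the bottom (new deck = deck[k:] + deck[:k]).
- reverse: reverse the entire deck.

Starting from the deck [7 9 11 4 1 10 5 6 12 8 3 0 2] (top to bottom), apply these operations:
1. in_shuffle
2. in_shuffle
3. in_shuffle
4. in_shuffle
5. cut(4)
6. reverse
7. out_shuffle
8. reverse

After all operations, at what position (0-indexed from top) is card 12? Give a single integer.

After op 1 (in_shuffle): [5 7 6 9 12 11 8 4 3 1 0 10 2]
After op 2 (in_shuffle): [8 5 4 7 3 6 1 9 0 12 10 11 2]
After op 3 (in_shuffle): [1 8 9 5 0 4 12 7 10 3 11 6 2]
After op 4 (in_shuffle): [12 1 7 8 10 9 3 5 11 0 6 4 2]
After op 5 (cut(4)): [10 9 3 5 11 0 6 4 2 12 1 7 8]
After op 6 (reverse): [8 7 1 12 2 4 6 0 11 5 3 9 10]
After op 7 (out_shuffle): [8 0 7 11 1 5 12 3 2 9 4 10 6]
After op 8 (reverse): [6 10 4 9 2 3 12 5 1 11 7 0 8]
Card 12 is at position 6.

Answer: 6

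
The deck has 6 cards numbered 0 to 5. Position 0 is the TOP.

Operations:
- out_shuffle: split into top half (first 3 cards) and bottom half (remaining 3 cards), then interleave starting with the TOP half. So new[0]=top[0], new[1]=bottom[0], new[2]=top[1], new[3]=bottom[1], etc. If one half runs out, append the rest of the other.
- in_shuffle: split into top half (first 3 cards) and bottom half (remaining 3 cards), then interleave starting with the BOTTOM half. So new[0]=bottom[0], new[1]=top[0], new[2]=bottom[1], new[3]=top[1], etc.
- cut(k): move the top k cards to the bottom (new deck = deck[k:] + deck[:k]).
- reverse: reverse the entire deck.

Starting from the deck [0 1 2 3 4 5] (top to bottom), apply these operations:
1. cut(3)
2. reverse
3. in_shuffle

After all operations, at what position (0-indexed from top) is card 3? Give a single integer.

Answer: 4

Derivation:
After op 1 (cut(3)): [3 4 5 0 1 2]
After op 2 (reverse): [2 1 0 5 4 3]
After op 3 (in_shuffle): [5 2 4 1 3 0]
Card 3 is at position 4.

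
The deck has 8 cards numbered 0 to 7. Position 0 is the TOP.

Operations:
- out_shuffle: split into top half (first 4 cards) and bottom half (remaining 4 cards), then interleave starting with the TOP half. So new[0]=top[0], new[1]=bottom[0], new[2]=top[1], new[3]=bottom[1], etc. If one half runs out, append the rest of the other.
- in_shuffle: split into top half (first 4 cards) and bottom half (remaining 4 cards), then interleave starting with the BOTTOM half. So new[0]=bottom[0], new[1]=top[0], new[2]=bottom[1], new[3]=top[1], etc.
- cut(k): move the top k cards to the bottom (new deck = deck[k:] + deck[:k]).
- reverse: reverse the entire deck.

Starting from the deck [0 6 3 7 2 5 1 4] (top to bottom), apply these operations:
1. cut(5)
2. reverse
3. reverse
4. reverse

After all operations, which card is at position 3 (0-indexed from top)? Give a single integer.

After op 1 (cut(5)): [5 1 4 0 6 3 7 2]
After op 2 (reverse): [2 7 3 6 0 4 1 5]
After op 3 (reverse): [5 1 4 0 6 3 7 2]
After op 4 (reverse): [2 7 3 6 0 4 1 5]
Position 3: card 6.

Answer: 6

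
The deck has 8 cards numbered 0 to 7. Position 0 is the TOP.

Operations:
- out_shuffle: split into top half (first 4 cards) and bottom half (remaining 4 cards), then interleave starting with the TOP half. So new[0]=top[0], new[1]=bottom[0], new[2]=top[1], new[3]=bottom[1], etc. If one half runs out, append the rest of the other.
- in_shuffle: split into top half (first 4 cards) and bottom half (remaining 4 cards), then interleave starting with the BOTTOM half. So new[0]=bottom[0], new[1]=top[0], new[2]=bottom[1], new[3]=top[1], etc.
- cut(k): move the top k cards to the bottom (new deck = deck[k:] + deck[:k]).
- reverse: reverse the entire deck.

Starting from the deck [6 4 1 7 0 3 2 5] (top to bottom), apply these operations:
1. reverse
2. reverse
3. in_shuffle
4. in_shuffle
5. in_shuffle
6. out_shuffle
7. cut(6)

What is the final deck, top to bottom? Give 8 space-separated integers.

After op 1 (reverse): [5 2 3 0 7 1 4 6]
After op 2 (reverse): [6 4 1 7 0 3 2 5]
After op 3 (in_shuffle): [0 6 3 4 2 1 5 7]
After op 4 (in_shuffle): [2 0 1 6 5 3 7 4]
After op 5 (in_shuffle): [5 2 3 0 7 1 4 6]
After op 6 (out_shuffle): [5 7 2 1 3 4 0 6]
After op 7 (cut(6)): [0 6 5 7 2 1 3 4]

Answer: 0 6 5 7 2 1 3 4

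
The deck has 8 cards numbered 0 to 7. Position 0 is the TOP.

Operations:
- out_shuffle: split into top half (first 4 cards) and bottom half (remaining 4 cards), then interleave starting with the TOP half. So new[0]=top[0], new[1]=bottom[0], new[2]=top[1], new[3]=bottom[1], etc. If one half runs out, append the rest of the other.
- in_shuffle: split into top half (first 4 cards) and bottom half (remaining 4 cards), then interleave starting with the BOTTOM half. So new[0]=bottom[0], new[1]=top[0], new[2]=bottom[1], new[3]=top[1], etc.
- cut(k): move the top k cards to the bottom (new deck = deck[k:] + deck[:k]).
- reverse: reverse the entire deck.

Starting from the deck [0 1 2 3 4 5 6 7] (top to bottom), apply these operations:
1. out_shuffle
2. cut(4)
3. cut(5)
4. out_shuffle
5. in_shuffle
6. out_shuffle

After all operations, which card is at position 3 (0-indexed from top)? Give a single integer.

Answer: 1

Derivation:
After op 1 (out_shuffle): [0 4 1 5 2 6 3 7]
After op 2 (cut(4)): [2 6 3 7 0 4 1 5]
After op 3 (cut(5)): [4 1 5 2 6 3 7 0]
After op 4 (out_shuffle): [4 6 1 3 5 7 2 0]
After op 5 (in_shuffle): [5 4 7 6 2 1 0 3]
After op 6 (out_shuffle): [5 2 4 1 7 0 6 3]
Position 3: card 1.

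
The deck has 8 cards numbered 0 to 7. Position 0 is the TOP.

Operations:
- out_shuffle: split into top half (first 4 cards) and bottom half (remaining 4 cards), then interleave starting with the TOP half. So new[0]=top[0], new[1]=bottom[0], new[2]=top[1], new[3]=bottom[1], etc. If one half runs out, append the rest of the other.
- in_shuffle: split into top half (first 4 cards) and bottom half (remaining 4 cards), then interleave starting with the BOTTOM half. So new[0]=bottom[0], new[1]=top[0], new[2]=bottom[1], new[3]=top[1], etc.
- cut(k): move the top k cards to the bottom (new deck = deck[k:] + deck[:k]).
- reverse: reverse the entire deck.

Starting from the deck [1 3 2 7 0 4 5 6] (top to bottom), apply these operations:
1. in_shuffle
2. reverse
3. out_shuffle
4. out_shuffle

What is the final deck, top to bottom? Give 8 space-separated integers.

After op 1 (in_shuffle): [0 1 4 3 5 2 6 7]
After op 2 (reverse): [7 6 2 5 3 4 1 0]
After op 3 (out_shuffle): [7 3 6 4 2 1 5 0]
After op 4 (out_shuffle): [7 2 3 1 6 5 4 0]

Answer: 7 2 3 1 6 5 4 0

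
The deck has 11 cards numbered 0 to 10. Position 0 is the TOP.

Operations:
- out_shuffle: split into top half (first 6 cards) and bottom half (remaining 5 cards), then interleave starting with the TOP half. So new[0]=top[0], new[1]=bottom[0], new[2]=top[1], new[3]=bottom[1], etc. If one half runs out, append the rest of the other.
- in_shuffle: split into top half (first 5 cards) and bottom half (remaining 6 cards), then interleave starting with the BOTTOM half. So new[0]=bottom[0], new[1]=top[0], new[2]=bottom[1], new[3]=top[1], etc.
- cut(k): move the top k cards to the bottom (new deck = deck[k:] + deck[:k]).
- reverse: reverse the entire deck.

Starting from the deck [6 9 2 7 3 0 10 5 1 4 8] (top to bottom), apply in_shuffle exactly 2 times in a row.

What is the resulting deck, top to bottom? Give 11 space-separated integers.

Answer: 2 0 1 6 7 10 4 9 3 5 8

Derivation:
After op 1 (in_shuffle): [0 6 10 9 5 2 1 7 4 3 8]
After op 2 (in_shuffle): [2 0 1 6 7 10 4 9 3 5 8]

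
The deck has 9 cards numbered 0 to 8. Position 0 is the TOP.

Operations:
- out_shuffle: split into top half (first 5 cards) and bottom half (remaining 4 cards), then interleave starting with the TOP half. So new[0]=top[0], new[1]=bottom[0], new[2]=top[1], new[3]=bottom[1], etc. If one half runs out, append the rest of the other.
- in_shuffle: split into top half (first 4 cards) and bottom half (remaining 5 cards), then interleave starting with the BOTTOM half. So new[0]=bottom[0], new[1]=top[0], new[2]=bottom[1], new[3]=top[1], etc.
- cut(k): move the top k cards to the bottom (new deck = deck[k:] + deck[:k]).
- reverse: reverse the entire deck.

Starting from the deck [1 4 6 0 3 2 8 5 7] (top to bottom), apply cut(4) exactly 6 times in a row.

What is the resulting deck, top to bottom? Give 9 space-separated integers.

After op 1 (cut(4)): [3 2 8 5 7 1 4 6 0]
After op 2 (cut(4)): [7 1 4 6 0 3 2 8 5]
After op 3 (cut(4)): [0 3 2 8 5 7 1 4 6]
After op 4 (cut(4)): [5 7 1 4 6 0 3 2 8]
After op 5 (cut(4)): [6 0 3 2 8 5 7 1 4]
After op 6 (cut(4)): [8 5 7 1 4 6 0 3 2]

Answer: 8 5 7 1 4 6 0 3 2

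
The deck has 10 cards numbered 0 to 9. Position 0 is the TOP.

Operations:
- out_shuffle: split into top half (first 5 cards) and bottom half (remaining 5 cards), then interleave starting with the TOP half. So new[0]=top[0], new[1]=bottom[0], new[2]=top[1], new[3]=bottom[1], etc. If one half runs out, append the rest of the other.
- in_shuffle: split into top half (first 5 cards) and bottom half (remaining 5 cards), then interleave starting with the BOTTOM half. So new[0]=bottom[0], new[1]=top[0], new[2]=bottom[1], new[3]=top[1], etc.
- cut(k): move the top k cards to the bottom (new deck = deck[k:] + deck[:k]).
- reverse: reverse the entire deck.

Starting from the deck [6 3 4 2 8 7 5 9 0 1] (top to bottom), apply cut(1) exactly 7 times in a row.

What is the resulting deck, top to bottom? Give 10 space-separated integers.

Answer: 9 0 1 6 3 4 2 8 7 5

Derivation:
After op 1 (cut(1)): [3 4 2 8 7 5 9 0 1 6]
After op 2 (cut(1)): [4 2 8 7 5 9 0 1 6 3]
After op 3 (cut(1)): [2 8 7 5 9 0 1 6 3 4]
After op 4 (cut(1)): [8 7 5 9 0 1 6 3 4 2]
After op 5 (cut(1)): [7 5 9 0 1 6 3 4 2 8]
After op 6 (cut(1)): [5 9 0 1 6 3 4 2 8 7]
After op 7 (cut(1)): [9 0 1 6 3 4 2 8 7 5]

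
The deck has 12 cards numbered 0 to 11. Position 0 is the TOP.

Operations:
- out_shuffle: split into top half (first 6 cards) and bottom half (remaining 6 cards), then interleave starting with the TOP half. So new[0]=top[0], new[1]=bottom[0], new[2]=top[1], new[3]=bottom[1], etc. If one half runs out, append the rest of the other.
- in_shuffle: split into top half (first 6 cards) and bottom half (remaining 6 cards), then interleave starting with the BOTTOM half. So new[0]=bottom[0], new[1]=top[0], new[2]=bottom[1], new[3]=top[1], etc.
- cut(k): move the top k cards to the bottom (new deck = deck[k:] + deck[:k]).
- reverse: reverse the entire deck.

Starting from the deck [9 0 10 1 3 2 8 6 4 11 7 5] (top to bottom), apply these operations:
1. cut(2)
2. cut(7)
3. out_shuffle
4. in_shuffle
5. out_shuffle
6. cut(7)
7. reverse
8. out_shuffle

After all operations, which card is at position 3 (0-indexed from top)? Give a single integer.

Answer: 2

Derivation:
After op 1 (cut(2)): [10 1 3 2 8 6 4 11 7 5 9 0]
After op 2 (cut(7)): [11 7 5 9 0 10 1 3 2 8 6 4]
After op 3 (out_shuffle): [11 1 7 3 5 2 9 8 0 6 10 4]
After op 4 (in_shuffle): [9 11 8 1 0 7 6 3 10 5 4 2]
After op 5 (out_shuffle): [9 6 11 3 8 10 1 5 0 4 7 2]
After op 6 (cut(7)): [5 0 4 7 2 9 6 11 3 8 10 1]
After op 7 (reverse): [1 10 8 3 11 6 9 2 7 4 0 5]
After op 8 (out_shuffle): [1 9 10 2 8 7 3 4 11 0 6 5]
Position 3: card 2.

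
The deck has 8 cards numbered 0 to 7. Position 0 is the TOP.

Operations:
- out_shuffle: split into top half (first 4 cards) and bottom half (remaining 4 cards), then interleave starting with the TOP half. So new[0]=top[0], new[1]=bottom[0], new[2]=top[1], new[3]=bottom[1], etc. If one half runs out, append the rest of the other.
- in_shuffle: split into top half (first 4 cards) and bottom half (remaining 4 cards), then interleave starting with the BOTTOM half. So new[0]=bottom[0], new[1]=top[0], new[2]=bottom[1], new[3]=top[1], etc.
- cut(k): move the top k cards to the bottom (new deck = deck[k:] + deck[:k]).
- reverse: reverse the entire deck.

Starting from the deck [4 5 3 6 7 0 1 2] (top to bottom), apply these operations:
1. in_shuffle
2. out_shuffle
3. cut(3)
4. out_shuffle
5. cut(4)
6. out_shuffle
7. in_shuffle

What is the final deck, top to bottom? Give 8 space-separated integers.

Answer: 5 2 0 3 4 1 7 6

Derivation:
After op 1 (in_shuffle): [7 4 0 5 1 3 2 6]
After op 2 (out_shuffle): [7 1 4 3 0 2 5 6]
After op 3 (cut(3)): [3 0 2 5 6 7 1 4]
After op 4 (out_shuffle): [3 6 0 7 2 1 5 4]
After op 5 (cut(4)): [2 1 5 4 3 6 0 7]
After op 6 (out_shuffle): [2 3 1 6 5 0 4 7]
After op 7 (in_shuffle): [5 2 0 3 4 1 7 6]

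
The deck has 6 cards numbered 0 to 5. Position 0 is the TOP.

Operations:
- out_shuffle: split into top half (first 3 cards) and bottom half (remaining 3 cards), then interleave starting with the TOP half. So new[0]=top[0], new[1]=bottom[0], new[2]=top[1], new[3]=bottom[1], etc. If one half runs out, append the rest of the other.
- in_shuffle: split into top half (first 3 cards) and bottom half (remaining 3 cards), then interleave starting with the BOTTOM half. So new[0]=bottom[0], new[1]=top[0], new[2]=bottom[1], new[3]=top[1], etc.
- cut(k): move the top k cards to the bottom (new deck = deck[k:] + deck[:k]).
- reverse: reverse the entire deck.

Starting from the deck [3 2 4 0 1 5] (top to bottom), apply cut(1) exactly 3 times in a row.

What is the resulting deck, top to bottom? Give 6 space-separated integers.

After op 1 (cut(1)): [2 4 0 1 5 3]
After op 2 (cut(1)): [4 0 1 5 3 2]
After op 3 (cut(1)): [0 1 5 3 2 4]

Answer: 0 1 5 3 2 4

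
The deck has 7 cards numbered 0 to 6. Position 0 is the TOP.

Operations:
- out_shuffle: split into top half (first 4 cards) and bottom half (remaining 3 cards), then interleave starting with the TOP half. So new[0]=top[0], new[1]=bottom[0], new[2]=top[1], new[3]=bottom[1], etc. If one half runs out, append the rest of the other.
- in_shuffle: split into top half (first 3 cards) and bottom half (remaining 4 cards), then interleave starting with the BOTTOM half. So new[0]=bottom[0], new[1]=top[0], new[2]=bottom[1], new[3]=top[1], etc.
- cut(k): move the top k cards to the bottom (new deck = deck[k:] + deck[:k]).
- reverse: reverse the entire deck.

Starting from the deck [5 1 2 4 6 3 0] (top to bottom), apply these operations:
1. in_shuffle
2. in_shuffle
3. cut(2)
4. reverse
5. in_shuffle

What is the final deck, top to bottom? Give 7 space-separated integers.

Answer: 6 4 2 1 5 0 3

Derivation:
After op 1 (in_shuffle): [4 5 6 1 3 2 0]
After op 2 (in_shuffle): [1 4 3 5 2 6 0]
After op 3 (cut(2)): [3 5 2 6 0 1 4]
After op 4 (reverse): [4 1 0 6 2 5 3]
After op 5 (in_shuffle): [6 4 2 1 5 0 3]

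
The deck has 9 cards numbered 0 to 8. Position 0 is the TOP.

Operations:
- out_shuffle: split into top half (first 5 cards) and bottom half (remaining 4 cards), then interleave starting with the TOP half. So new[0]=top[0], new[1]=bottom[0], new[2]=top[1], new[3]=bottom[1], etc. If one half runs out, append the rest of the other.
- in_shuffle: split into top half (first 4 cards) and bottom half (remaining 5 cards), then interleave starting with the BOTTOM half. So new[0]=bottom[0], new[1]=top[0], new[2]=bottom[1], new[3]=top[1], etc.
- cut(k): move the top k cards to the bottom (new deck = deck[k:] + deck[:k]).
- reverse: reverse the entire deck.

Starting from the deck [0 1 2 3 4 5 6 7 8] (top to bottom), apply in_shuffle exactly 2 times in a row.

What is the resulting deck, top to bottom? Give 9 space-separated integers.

Answer: 6 4 2 0 7 5 3 1 8

Derivation:
After op 1 (in_shuffle): [4 0 5 1 6 2 7 3 8]
After op 2 (in_shuffle): [6 4 2 0 7 5 3 1 8]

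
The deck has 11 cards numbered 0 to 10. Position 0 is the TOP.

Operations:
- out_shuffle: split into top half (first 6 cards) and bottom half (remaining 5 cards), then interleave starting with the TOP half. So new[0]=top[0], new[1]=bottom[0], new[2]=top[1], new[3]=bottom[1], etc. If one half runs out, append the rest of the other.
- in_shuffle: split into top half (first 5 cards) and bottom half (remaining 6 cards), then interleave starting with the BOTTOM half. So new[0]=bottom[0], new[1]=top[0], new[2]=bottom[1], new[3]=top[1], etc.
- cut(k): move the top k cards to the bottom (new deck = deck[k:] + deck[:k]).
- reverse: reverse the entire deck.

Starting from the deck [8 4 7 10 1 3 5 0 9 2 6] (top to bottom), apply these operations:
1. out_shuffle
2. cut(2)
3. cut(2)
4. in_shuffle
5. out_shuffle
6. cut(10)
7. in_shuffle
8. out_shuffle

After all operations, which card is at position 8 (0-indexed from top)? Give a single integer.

Answer: 9

Derivation:
After op 1 (out_shuffle): [8 5 4 0 7 9 10 2 1 6 3]
After op 2 (cut(2)): [4 0 7 9 10 2 1 6 3 8 5]
After op 3 (cut(2)): [7 9 10 2 1 6 3 8 5 4 0]
After op 4 (in_shuffle): [6 7 3 9 8 10 5 2 4 1 0]
After op 5 (out_shuffle): [6 5 7 2 3 4 9 1 8 0 10]
After op 6 (cut(10)): [10 6 5 7 2 3 4 9 1 8 0]
After op 7 (in_shuffle): [3 10 4 6 9 5 1 7 8 2 0]
After op 8 (out_shuffle): [3 1 10 7 4 8 6 2 9 0 5]
Position 8: card 9.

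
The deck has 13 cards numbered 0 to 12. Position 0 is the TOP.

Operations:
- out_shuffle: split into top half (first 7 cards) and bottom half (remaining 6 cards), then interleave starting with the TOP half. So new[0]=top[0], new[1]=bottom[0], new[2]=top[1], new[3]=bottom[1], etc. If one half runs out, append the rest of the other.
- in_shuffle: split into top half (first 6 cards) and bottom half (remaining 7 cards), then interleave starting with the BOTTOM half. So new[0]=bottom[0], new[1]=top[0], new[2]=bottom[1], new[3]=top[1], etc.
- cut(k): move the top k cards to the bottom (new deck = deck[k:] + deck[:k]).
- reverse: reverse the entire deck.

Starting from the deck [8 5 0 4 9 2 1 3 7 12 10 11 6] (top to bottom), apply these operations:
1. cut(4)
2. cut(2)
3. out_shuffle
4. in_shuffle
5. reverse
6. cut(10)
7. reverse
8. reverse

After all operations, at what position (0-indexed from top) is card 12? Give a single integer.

After op 1 (cut(4)): [9 2 1 3 7 12 10 11 6 8 5 0 4]
After op 2 (cut(2)): [1 3 7 12 10 11 6 8 5 0 4 9 2]
After op 3 (out_shuffle): [1 8 3 5 7 0 12 4 10 9 11 2 6]
After op 4 (in_shuffle): [12 1 4 8 10 3 9 5 11 7 2 0 6]
After op 5 (reverse): [6 0 2 7 11 5 9 3 10 8 4 1 12]
After op 6 (cut(10)): [4 1 12 6 0 2 7 11 5 9 3 10 8]
After op 7 (reverse): [8 10 3 9 5 11 7 2 0 6 12 1 4]
After op 8 (reverse): [4 1 12 6 0 2 7 11 5 9 3 10 8]
Card 12 is at position 2.

Answer: 2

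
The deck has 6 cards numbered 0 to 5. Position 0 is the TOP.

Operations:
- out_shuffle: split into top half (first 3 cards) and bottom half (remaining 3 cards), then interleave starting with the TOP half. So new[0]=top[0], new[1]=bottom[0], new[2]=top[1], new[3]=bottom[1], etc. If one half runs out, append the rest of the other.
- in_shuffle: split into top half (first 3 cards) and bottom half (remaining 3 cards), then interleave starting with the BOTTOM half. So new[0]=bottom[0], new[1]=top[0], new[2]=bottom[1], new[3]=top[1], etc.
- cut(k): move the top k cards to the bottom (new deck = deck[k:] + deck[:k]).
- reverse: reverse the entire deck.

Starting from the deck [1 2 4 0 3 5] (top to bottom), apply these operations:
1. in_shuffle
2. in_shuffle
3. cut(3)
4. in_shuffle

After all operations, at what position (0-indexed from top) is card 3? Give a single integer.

Answer: 5

Derivation:
After op 1 (in_shuffle): [0 1 3 2 5 4]
After op 2 (in_shuffle): [2 0 5 1 4 3]
After op 3 (cut(3)): [1 4 3 2 0 5]
After op 4 (in_shuffle): [2 1 0 4 5 3]
Card 3 is at position 5.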